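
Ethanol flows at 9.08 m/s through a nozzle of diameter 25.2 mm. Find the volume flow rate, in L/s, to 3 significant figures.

Q = A·v = 0.000499 m² × 9.08 m/s = 0.00453 m³/s.
Converting: 0.00453 m³/s × 1000 = 4.53 L/s.

Q ≈ 4.53 L/s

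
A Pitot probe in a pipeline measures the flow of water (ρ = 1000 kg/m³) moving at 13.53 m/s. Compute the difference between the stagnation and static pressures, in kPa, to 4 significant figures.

Bernoulli between the free stream and the stagnation point: ½ρv² = P_stag − P_static.
ΔP = ½·1000·13.53² = 91530 Pa.

91.53 kPa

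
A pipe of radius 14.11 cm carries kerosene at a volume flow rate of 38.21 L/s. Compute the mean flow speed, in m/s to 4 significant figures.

Q = 38.21 L/s = 0.03821 m³/s.
v = Q/A = 0.03821 / 0.06255 = 0.6109 m/s.

v ≈ 0.6109 m/s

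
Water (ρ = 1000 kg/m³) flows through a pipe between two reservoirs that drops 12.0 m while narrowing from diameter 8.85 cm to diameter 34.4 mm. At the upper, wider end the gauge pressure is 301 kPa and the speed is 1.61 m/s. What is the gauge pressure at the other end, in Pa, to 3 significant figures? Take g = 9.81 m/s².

By continuity, v₂ = v₁·A₁/A₂ = 1.61·(61.5/9.29) = 10.7 m/s.
Bernoulli: P₁ + ½ρv₁² + ρg h₁ = P₂ + ½ρv₂² + ρg h₂, so P₂ = P₁ + ½ρ(v₁² − v₂²) − ρg(h₂ − h₁).
P₂ = 301000 + ½·1000·(1.61² − 10.7²) − 1000·9.81·(−12.0) = 301000 + (-55500) − (-118000) = 363000 Pa.

P₂ ≈ 363000 Pa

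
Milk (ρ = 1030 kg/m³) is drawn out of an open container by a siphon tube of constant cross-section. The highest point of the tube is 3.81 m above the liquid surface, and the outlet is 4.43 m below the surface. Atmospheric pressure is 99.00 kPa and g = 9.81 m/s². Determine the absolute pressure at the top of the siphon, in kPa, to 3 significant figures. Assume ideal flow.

P_top ≈ 15.7 kPa

Bernoulli surface→outlet gives ½v² = g·h_out, so v = √(2·9.81·4.43) = 9.32 m/s.
The bore is uniform, so the speed at the crest is the same v. Bernoulli surface→crest: P_atm = P_top + ½ρv² + ρg·h_top.
P_top = 99000 − ½·1030·9.32² − 1030·9.81·3.81 = 15700 Pa.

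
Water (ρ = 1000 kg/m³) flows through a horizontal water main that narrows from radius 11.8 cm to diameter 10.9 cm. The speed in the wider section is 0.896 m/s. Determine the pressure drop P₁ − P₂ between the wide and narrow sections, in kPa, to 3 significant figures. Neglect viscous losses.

Continuity gives A₁v₁ = A₂v₂, so v₂ = (437 cm²)/(93.3 cm²) × 0.896 m/s = 4.20 m/s.
Bernoulli (h₁ = h₂): P₁ − P₂ = ½ρ(v₂² − v₁²).
P₁ − P₂ = ½·1000·(4.20² − 0.896²) = ½·1000·16.8 = 8420 Pa.

ΔP ≈ 8.42 kPa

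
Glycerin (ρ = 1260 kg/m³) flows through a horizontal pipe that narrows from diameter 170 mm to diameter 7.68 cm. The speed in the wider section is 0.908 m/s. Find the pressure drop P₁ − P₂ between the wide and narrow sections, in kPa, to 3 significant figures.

Continuity gives A₁v₁ = A₂v₂, so v₂ = (227 cm²)/(46.3 cm²) × 0.908 m/s = 4.45 m/s.
Along the horizontal streamline, P + ½ρv² is constant.
P₁ − P₂ = ½·1260·(4.45² − 0.908²) = ½·1260·19.0 = 12000 Pa.

ΔP = 12.0 kPa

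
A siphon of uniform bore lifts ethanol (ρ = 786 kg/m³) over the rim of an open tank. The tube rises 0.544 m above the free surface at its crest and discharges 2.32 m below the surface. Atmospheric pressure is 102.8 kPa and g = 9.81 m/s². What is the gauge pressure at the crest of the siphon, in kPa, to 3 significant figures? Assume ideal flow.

From the surface to the outlet (both open to atmosphere, surface at rest): v = √(2g·h_out) = √(2·9.81·2.32) = 6.75 m/s.
Continuity keeps v the same throughout the tube; from surface to crest, P_atm + 0 = P_top + ½ρv² + ρg·h_top.
P_top = 102800 − ½·786·6.75² − 786·9.81·0.544 = 80700 Pa. So P_gauge = P_top − P_atm = -22100 Pa.

P_gauge = -22.1 kPa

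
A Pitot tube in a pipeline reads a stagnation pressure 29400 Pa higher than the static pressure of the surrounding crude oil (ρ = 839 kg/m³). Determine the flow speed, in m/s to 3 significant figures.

v ≈ 8.37 m/s

The dynamic pressure equals the rise in static pressure at the stagnation point: ΔP = ½ρv².
v = √(2ΔP/ρ) = √(2·29400/839) = 8.37 m/s.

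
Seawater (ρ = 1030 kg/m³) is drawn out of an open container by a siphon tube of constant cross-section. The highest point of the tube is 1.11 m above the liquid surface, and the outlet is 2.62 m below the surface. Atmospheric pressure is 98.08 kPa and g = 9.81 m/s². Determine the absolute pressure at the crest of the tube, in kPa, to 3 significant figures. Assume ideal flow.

P_top ≈ 60.4 kPa

The outlet speed comes from Torricelli: v = √(2g·2.62) = 7.17 m/s.
The bore is uniform, so the speed at the crest is the same v. Bernoulli surface→crest: P_atm = P_top + ½ρv² + ρg·h_top.
P_top = 98080 − ½·1030·7.17² − 1030·9.81·1.11 = 60400 Pa.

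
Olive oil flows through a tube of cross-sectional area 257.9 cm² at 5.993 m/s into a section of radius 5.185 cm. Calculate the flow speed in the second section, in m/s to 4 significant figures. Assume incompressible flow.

Mass conservation (A₁v₁ = A₂v₂) gives v₂ = 5.993 × 257.9/84.46 = 18.30 m/s.

v₂ ≈ 18.30 m/s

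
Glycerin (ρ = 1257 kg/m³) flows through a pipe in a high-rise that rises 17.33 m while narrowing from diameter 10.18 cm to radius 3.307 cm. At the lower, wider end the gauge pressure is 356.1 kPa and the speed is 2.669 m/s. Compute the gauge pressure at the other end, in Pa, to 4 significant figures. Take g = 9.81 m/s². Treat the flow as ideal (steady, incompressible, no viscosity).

P₂ ≈ 121800 Pa

Mass conservation (A₁v₁ = A₂v₂) gives v₂ = 2.669 × 81.39/34.36 = 6.323 m/s.
Energy conservation along the streamline gives P₂ = P₁ − ½ρ(v₂² − v₁²) − ρg(h₂ − h₁).
P₂ = 356100 + ½·1257·(2.669² − 6.323²) − 1257·9.81·(+17.33) = 356100 + (-20650) − (213700) = 121800 Pa.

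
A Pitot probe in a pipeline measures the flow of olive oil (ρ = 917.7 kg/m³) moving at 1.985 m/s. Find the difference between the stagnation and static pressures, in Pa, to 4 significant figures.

Bernoulli between the free stream and the stagnation point: ½ρv² = P_stag − P_static.
ΔP = ½·917.7·1.985² = 1808 Pa.

ΔP ≈ 1808 Pa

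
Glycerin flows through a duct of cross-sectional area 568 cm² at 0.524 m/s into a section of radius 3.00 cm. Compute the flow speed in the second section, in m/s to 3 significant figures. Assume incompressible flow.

10.5 m/s

Mass conservation (A₁v₁ = A₂v₂) gives v₂ = 0.524 × 568/28.3 = 10.5 m/s.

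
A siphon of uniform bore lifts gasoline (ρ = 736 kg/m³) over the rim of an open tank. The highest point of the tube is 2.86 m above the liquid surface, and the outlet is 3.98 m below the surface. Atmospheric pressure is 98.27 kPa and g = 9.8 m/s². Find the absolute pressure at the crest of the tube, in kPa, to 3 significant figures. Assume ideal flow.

The outlet speed comes from Torricelli: v = √(2g·3.98) = 8.83 m/s.
With constant cross-section the crest speed equals v; applying Bernoulli from the surface up to the crest, P_top = P_atm − ½ρv² − ρg·h_top.
P_top = 98270 − ½·736·8.83² − 736·9.8·2.86 = 48900 Pa.

P_top ≈ 48.9 kPa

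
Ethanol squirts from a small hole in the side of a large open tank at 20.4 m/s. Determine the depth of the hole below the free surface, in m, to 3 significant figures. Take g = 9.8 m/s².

For a small hole in a large open tank, ½v² = gh, giving h = v²/(2g).
h = 20.4²/(2·9.8) = 416/19.60 = 21.2 m.

21.2 m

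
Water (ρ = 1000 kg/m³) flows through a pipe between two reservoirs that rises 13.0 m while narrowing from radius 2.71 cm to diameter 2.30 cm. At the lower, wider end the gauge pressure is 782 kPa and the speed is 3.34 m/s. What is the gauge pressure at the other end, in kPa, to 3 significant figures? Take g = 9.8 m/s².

P₂ = 488 kPa

By continuity, v₂ = v₁·A₁/A₂ = 3.34·(23.1/4.15) = 18.5 m/s.
Bernoulli: P₁ + ½ρv₁² + ρg h₁ = P₂ + ½ρv₂² + ρg h₂, so P₂ = P₁ + ½ρ(v₁² − v₂²) − ρg(h₂ − h₁).
P₂ = 782000 + ½·1000·(3.34² − 18.5²) − 1000·9.8·(+13.0) = 782000 + (-166000) − (127000) = 488000 Pa.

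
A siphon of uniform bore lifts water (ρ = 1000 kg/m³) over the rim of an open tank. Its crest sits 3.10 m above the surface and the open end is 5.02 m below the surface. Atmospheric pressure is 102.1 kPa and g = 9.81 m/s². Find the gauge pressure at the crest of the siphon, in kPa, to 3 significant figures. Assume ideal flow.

P_gauge ≈ -79.7 kPa

The outlet speed comes from Torricelli: v = √(2g·5.02) = 9.92 m/s.
The bore is uniform, so the speed at the crest is the same v. Bernoulli surface→crest: P_atm = P_top + ½ρv² + ρg·h_top.
P_top = 102100 − ½·1000·9.92² − 1000·9.81·3.10 = 22400 Pa. So P_gauge = P_top − P_atm = -79700 Pa.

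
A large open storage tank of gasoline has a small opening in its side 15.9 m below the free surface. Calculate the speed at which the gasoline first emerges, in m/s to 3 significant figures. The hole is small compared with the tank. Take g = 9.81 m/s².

v = 17.7 m/s

Torricelli's result v = √(2gh) gives v = √(2·9.81·15.9) = 17.7 m/s.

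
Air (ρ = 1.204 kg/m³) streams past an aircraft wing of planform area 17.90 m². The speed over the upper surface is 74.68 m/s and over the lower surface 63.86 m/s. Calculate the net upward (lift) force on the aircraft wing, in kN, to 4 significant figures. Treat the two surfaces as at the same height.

With equal heights on the two surfaces, Bernoulli gives P_lower − P_upper = ½ρ(v_upper² − v_lower²).
ΔP = ½·1.204·(74.68² − 63.86²) = 902.4 Pa.
Lift = ΔP · A = 902.4 × 17.90 = 16150 N.

F ≈ 16.15 kN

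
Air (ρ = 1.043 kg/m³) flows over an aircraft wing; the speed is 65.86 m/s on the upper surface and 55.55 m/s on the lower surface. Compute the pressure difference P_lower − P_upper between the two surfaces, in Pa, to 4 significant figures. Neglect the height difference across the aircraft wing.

ΔP ≈ 652.8 Pa

The pressure is lower where the speed is higher: ΔP = ½ρ(v_up² − v_low²).
ΔP = ½·1.043·(65.86² − 55.55²) = 652.8 Pa.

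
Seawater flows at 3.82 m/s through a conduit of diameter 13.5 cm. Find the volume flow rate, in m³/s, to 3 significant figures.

Q = A·v = 0.0143 m² × 3.82 m/s = 0.0547 m³/s.

0.0547 m³/s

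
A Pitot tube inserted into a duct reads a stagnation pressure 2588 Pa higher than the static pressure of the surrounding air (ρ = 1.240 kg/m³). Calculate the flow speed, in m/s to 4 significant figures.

At the stagnation point the flow is brought to rest, so Bernoulli gives P_stag − P_static = ½ρv².
v = √(2ΔP/ρ) = √(2·2588/1.240) = 64.61 m/s.

v ≈ 64.61 m/s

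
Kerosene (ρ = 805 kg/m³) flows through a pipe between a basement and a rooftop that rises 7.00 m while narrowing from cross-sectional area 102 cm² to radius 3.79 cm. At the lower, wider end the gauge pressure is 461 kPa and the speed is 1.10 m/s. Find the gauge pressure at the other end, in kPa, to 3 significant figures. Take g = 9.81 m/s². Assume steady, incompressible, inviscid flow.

Continuity gives A₁v₁ = A₂v₂, so v₂ = (102 cm²)/(45.1 cm²) × 1.10 m/s = 2.49 m/s.
Energy conservation along the streamline gives P₂ = P₁ − ½ρ(v₂² − v₁²) − ρg(h₂ − h₁).
P₂ = 461000 + ½·805·(1.10² − 2.49²) − 805·9.81·(+7.00) = 461000 + (-2000) − (55300) = 404000 Pa.

P₂ ≈ 404 kPa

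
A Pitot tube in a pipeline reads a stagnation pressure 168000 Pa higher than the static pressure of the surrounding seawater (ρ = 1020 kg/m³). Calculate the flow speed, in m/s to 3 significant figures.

Bernoulli between the free stream and the stagnation point: ½ρv² = P_stag − P_static.
v = √(2ΔP/ρ) = √(2·168000/1020) = 18.1 m/s.

18.1 m/s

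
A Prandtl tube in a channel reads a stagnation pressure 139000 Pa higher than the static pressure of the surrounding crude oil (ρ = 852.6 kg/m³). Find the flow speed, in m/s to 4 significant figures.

v ≈ 18.06 m/s

At the stagnation point the flow is brought to rest, so Bernoulli gives P_stag − P_static = ½ρv².
v = √(2ΔP/ρ) = √(2·139000/852.6) = 18.06 m/s.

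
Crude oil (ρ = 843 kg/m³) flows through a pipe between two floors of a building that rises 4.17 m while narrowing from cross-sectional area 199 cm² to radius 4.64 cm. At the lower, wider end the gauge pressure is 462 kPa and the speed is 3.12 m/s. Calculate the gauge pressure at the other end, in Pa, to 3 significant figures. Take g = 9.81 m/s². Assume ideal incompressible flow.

Mass conservation (A₁v₁ = A₂v₂) gives v₂ = 3.12 × 199/67.6 = 9.18 m/s.
Bernoulli: P₁ + ½ρv₁² + ρg h₁ = P₂ + ½ρv₂² + ρg h₂, so P₂ = P₁ + ½ρ(v₁² − v₂²) − ρg(h₂ − h₁).
P₂ = 462000 + ½·843·(3.12² − 9.18²) − 843·9.81·(+4.17) = 462000 + (-31400) − (34500) = 396000 Pa.

P₂ ≈ 396000 Pa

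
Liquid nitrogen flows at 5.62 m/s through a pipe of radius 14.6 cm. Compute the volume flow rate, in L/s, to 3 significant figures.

Q ≈ 376 L/s

Q = A·v = 0.0670 m² × 5.62 m/s = 0.376 m³/s.
Converting: 0.376 m³/s × 1000 = 376 L/s.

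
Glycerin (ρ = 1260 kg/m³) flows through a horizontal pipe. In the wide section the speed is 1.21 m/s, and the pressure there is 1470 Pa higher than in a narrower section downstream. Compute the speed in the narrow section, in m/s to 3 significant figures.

Horizontal Bernoulli: P₁ + ½ρv₁² = P₂ + ½ρv₂², so v₂² = v₁² + 2(P₁ − P₂)/ρ.
v₂ = √(1.21² + 2·1470/1260) = √(1.46 + 2.33) = 1.95 m/s.

v₂ ≈ 1.95 m/s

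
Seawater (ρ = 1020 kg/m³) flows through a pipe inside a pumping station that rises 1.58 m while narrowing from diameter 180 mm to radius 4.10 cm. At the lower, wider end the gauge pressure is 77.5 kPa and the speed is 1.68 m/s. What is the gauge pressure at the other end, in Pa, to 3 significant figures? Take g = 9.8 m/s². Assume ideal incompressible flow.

P₂ ≈ 29700 Pa

The volume flow rate is constant, so v₂ = (A₁/A₂)v₁ = (254/52.8)·1.68 = 8.10 m/s.
Energy conservation along the streamline gives P₂ = P₁ − ½ρ(v₂² − v₁²) − ρg(h₂ − h₁).
P₂ = 77500 + ½·1020·(1.68² − 8.10²) − 1020·9.8·(+1.58) = 77500 + (-32000) − (15800) = 29700 Pa.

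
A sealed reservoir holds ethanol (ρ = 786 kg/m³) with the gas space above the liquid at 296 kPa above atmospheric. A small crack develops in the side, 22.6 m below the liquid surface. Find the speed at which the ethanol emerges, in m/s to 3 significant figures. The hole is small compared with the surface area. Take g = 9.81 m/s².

Take point 1 at the surface (v₁ ≈ 0) and point 2 at the hole (at atmospheric pressure). Bernoulli: P₁ + ρg h = P_atm + ½ρv₂².
With P₁ − P_atm = 296000 Pa, v₂ = √(2gh + 2ΔP/ρ) = √(2·9.81·22.6 + 2·296000/786) = 34.6 m/s.

v = 34.6 m/s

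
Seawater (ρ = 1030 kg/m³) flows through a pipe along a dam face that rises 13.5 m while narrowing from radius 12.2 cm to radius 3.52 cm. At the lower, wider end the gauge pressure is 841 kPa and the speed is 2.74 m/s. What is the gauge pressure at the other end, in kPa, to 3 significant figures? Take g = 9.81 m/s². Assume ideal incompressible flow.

151 kPa

By continuity, v₂ = v₁·A₁/A₂ = 2.74·(468/38.9) = 32.9 m/s.
Bernoulli: P₁ + ½ρv₁² + ρg h₁ = P₂ + ½ρv₂² + ρg h₂, so P₂ = P₁ + ½ρ(v₁² − v₂²) − ρg(h₂ − h₁).
P₂ = 841000 + ½·1030·(2.74² − 32.9²) − 1030·9.81·(+13.5) = 841000 + (-554000) − (136000) = 151000 Pa.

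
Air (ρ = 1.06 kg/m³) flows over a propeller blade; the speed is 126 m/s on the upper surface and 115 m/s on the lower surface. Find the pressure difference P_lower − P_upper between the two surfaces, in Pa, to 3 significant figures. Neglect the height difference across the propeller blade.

ΔP = 1410 Pa

Bernoulli (same height): P_lower − P_upper = ½ρ(v_upper² − v_lower²).
ΔP = ½·1.06·(126² − 115²) = 1410 Pa.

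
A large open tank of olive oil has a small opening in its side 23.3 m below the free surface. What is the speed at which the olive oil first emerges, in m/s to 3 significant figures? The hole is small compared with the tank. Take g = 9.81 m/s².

The surface is effectively still and both ends are open, so ½v² = gh and v = √(2·9.81·23.3) = 21.4 m/s.

v = 21.4 m/s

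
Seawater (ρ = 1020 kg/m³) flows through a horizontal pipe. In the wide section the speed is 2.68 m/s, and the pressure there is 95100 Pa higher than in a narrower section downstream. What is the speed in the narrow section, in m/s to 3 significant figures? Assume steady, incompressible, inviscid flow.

With h₁ = h₂, rearranging Bernoulli gives v₂ = √(v₁² + 2ΔP/ρ).
v₂ = √(2.68² + 2·95100/1020) = √(7.18 + 186) = 13.9 m/s.

13.9 m/s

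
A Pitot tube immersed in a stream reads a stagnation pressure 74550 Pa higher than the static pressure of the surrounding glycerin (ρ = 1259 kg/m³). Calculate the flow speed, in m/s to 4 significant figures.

At the stagnation point the flow is brought to rest, so Bernoulli gives P_stag − P_static = ½ρv².
v = √(2ΔP/ρ) = √(2·74550/1259) = 10.88 m/s.

10.88 m/s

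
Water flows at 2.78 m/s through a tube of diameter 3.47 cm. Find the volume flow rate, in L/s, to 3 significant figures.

Q = A·v = 0.000946 m² × 2.78 m/s = 0.00263 m³/s.
Converting: 0.00263 m³/s × 1000 = 2.63 L/s.

Q ≈ 2.63 L/s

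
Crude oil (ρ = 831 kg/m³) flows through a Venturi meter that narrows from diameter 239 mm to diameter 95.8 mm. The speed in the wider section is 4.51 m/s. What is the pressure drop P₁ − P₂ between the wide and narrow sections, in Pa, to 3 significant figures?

The volume flow rate is constant, so v₂ = (A₁/A₂)v₁ = (449/72.1)·4.51 = 28.1 m/s.
The pipe is horizontal, so Bernoulli reduces to P₁ + ½ρv₁² = P₂ + ½ρv₂².
P₁ − P₂ = ½·831·(28.1² − 4.51²) = ½·831·768 = 319000 Pa.

ΔP = 319000 Pa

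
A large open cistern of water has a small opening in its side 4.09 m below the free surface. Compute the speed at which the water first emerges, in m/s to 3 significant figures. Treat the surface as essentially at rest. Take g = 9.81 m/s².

v ≈ 8.96 m/s

Torricelli's result v = √(2gh) gives v = √(2·9.81·4.09) = 8.96 m/s.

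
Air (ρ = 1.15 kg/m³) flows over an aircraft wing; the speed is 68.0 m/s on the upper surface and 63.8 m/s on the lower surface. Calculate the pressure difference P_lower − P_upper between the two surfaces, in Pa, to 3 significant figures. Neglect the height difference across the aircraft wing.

The pressure is lower where the speed is higher: ΔP = ½ρ(v_up² − v_low²).
ΔP = ½·1.15·(68.0² − 63.8²) = 318 Pa.

ΔP ≈ 318 Pa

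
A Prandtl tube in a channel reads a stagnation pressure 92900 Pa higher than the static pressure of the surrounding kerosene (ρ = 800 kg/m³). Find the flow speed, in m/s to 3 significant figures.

At the stagnation point the flow is brought to rest, so Bernoulli gives P_stag − P_static = ½ρv².
v = √(2ΔP/ρ) = √(2·92900/800) = 15.2 m/s.

v ≈ 15.2 m/s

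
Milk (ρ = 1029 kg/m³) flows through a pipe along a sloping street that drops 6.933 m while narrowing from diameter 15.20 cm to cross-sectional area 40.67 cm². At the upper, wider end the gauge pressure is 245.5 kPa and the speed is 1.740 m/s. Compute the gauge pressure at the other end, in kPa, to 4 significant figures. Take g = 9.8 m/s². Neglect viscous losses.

Mass conservation (A₁v₁ = A₂v₂) gives v₂ = 1.740 × 181.5/40.67 = 7.763 m/s.
Bernoulli: P₁ + ½ρv₁² + ρg h₁ = P₂ + ½ρv₂² + ρg h₂, so P₂ = P₁ + ½ρ(v₁² − v₂²) − ρg(h₂ − h₁).
P₂ = 245500 + ½·1029·(1.740² − 7.763²) − 1029·9.8·(−6.933) = 245500 + (-29450) − (-69910) = 286000 Pa.

286.0 kPa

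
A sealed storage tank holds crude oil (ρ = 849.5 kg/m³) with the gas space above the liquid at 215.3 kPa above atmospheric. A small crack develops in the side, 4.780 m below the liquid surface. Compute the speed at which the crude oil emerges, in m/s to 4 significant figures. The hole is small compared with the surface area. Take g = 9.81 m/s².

Take point 1 at the surface (v₁ ≈ 0) and point 2 at the hole (at atmospheric pressure). Bernoulli: P₁ + ρg h = P_atm + ½ρv₂².
With P₁ − P_atm = 215300 Pa, v₂ = √(2gh + 2ΔP/ρ) = √(2·9.81·4.780 + 2·215300/849.5) = 24.51 m/s.

v = 24.51 m/s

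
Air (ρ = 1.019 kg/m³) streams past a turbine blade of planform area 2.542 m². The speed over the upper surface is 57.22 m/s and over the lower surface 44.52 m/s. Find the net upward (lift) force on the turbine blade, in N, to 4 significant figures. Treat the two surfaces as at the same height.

From P + ½ρv² = const at equal height, P_low − P_up = ½ρ(v_up² − v_low²).
ΔP = ½·1.019·(57.22² − 44.52²) = 658.3 Pa.
Lift = ΔP · A = 658.3 × 2.542 = 1673 N.

F ≈ 1673 N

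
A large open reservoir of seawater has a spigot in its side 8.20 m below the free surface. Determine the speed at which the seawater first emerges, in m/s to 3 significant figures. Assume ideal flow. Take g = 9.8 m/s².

Bernoulli from surface to hole (P equal, v_surface ≈ 0): v = √(2gh) = √(2×9.8×8.20) = 12.7 m/s.

12.7 m/s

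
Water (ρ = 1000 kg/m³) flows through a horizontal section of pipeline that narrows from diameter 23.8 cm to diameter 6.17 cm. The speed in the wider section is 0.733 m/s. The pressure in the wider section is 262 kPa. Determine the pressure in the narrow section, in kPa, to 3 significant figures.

P₂ ≈ 203 kPa

Mass conservation (A₁v₁ = A₂v₂) gives v₂ = 0.733 × 445/29.9 = 10.9 m/s.
Along the horizontal streamline, P + ½ρv² is constant.
P₂ = P₁ − ½ρ(v₂² − v₁²) = 262000 − ½·1000·(10.9² − 0.733²) = 262000 − 59200 = 203000 Pa.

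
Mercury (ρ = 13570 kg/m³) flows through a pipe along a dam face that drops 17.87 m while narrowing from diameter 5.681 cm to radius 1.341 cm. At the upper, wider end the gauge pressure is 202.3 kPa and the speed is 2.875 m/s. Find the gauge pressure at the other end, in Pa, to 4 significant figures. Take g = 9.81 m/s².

P₂ ≈ 1508000 Pa

The volume flow rate is constant, so v₂ = (A₁/A₂)v₁ = (25.35/5.649)·2.875 = 12.90 m/s.
Bernoulli: P₁ + ½ρv₁² + ρg h₁ = P₂ + ½ρv₂² + ρg h₂, so P₂ = P₁ + ½ρ(v₁² − v₂²) − ρg(h₂ − h₁).
P₂ = 202300 + ½·13570·(2.875² − 12.90²) − 13570·9.81·(−17.87) = 202300 + (-1073000) − (-2379000) = 1508000 Pa.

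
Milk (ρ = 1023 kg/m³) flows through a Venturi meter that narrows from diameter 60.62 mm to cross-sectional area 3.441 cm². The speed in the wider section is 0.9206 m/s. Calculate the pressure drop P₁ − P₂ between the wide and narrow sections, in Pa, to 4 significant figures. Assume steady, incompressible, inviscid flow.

The volume flow rate is constant, so v₂ = (A₁/A₂)v₁ = (28.86/3.441)·0.9206 = 7.722 m/s.
Along the horizontal streamline, P + ½ρv² is constant.
P₁ − P₂ = ½·1023·(7.722² − 0.9206²) = ½·1023·58.78 = 30060 Pa.

ΔP ≈ 30060 Pa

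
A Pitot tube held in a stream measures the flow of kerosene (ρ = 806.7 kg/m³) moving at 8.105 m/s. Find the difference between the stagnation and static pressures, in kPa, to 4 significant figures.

26.50 kPa

The dynamic pressure equals the rise in static pressure at the stagnation point: ΔP = ½ρv².
ΔP = ½·806.7·8.105² = 26500 Pa.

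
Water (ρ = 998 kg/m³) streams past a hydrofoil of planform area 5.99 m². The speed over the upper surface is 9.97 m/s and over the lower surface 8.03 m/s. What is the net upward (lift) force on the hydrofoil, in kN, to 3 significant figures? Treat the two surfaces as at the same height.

104 kN

From P + ½ρv² = const at equal height, P_low − P_up = ½ρ(v_up² − v_low²).
ΔP = ½·998·(9.97² − 8.03²) = 17400 Pa.
Lift = ΔP · A = 17400 × 5.99 = 104000 N.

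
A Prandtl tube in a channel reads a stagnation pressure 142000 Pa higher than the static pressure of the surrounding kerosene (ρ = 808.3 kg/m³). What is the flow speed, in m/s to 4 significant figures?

v ≈ 18.74 m/s

Bernoulli between the free stream and the stagnation point: ½ρv² = P_stag − P_static.
v = √(2ΔP/ρ) = √(2·142000/808.3) = 18.74 m/s.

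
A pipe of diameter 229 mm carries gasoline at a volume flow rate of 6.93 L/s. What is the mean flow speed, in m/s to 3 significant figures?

v ≈ 0.168 m/s

Q = 6.93 L/s = 0.00693 m³/s.
v = Q/A = 0.00693 / 0.0412 = 0.168 m/s.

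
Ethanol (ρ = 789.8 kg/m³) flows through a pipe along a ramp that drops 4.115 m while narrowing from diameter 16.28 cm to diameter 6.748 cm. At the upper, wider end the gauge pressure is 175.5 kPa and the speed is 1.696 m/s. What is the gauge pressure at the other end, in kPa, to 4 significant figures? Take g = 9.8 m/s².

By continuity, v₂ = v₁·A₁/A₂ = 1.696·(208.2/35.76) = 9.872 m/s.
Applying Bernoulli between the two ends and solving for P₂: P₂ = P₁ + ½ρ(v₁² − v₂²) − ρgΔh.
P₂ = 175500 + ½·789.8·(1.696² − 9.872²) − 789.8·9.8·(−4.115) = 175500 + (-37350) − (-31850) = 170000 Pa.

P₂ = 170.0 kPa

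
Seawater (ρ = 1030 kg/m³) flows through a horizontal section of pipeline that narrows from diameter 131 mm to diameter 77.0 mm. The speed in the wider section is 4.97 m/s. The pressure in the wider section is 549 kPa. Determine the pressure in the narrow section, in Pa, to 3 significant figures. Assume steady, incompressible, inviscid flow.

By continuity, v₂ = v₁·A₁/A₂ = 4.97·(135/46.6) = 14.4 m/s.
With no height change, Bernoulli's equation is P₁ + ½ρv₁² = P₂ + ½ρv₂².
P₂ = P₁ − ½ρ(v₂² − v₁²) = 549000 − ½·1030·(14.4² − 4.97²) = 549000 − 93900 = 455000 Pa.

P₂ ≈ 455000 Pa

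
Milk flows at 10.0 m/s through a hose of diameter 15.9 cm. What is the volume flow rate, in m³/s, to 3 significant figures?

Q ≈ 0.199 m³/s

Q = A·v = 0.0199 m² × 10.0 m/s = 0.199 m³/s.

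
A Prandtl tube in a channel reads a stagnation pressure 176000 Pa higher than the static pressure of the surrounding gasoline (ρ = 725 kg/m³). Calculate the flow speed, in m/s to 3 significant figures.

v ≈ 22.0 m/s

The dynamic pressure equals the rise in static pressure at the stagnation point: ΔP = ½ρv².
v = √(2ΔP/ρ) = √(2·176000/725) = 22.0 m/s.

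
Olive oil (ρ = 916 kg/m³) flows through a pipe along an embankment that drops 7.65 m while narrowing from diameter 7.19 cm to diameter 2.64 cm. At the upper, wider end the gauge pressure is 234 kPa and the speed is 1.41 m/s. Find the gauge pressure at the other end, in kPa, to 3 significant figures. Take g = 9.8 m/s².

P₂ = 253 kPa

Mass conservation (A₁v₁ = A₂v₂) gives v₂ = 1.41 × 40.6/5.47 = 10.5 m/s.
Energy conservation along the streamline gives P₂ = P₁ − ½ρ(v₂² − v₁²) − ρg(h₂ − h₁).
P₂ = 234000 + ½·916·(1.41² − 10.5²) − 916·9.8·(−7.65) = 234000 + (-49200) − (-68700) = 253000 Pa.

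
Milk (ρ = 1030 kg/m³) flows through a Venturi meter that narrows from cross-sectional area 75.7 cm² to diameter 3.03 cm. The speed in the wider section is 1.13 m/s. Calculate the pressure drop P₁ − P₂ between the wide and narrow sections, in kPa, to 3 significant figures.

By continuity, v₂ = v₁·A₁/A₂ = 1.13·(75.7/7.21) = 11.9 m/s.
The pipe is horizontal, so Bernoulli reduces to P₁ + ½ρv₁² = P₂ + ½ρv₂².
P₁ − P₂ = ½·1030·(11.9² − 1.13²) = ½·1030·139 = 71800 Pa.

ΔP ≈ 71.8 kPa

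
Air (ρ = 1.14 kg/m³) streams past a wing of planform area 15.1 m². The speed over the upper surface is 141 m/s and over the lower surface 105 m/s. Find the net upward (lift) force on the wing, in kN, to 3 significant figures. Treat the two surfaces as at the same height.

76.2 kN

From P + ½ρv² = const at equal height, P_low − P_up = ½ρ(v_up² − v_low²).
ΔP = ½·1.14·(141² − 105²) = 5050 Pa.
Lift = ΔP · A = 5050 × 15.1 = 76200 N.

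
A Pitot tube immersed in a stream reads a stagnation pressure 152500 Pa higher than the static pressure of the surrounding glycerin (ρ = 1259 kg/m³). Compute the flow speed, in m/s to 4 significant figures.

Bernoulli between the free stream and the stagnation point: ½ρv² = P_stag − P_static.
v = √(2ΔP/ρ) = √(2·152500/1259) = 15.56 m/s.

15.56 m/s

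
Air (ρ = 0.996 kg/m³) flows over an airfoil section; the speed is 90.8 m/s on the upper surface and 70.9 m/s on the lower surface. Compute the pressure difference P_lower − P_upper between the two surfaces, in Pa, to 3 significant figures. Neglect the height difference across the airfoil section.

The pressure is lower where the speed is higher: ΔP = ½ρ(v_up² − v_low²).
ΔP = ½·0.996·(90.8² − 70.9²) = 1600 Pa.

ΔP ≈ 1600 Pa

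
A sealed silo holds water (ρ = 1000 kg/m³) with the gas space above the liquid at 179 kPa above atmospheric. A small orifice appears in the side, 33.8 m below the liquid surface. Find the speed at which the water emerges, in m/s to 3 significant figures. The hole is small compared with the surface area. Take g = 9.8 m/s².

31.9 m/s

Take point 1 at the surface (v₁ ≈ 0) and point 2 at the hole (at atmospheric pressure). Bernoulli: P₁ + ρg h = P_atm + ½ρv₂².
With P₁ − P_atm = 179000 Pa, v₂ = √(2gh + 2ΔP/ρ) = √(2·9.8·33.8 + 2·179000/1000) = 31.9 m/s.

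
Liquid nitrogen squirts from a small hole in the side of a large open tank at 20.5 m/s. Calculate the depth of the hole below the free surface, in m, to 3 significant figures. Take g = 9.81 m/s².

Torricelli: v = √(2gh), so h = v²/(2g).
h = 20.5²/(2·9.81) = 420/19.62 = 21.4 m.

h = 21.4 m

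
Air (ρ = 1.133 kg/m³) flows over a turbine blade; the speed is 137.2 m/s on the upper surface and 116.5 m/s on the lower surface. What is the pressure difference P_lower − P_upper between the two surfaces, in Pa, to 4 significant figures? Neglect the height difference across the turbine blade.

Bernoulli (same height): P_lower − P_upper = ½ρ(v_upper² − v_lower²).
ΔP = ½·1.133·(137.2² − 116.5²) = 2975 Pa.

ΔP = 2975 Pa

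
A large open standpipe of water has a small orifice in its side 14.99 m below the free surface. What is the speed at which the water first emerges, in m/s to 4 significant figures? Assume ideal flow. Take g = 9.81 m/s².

The surface is effectively still and both ends are open, so ½v² = gh and v = √(2·9.81·14.99) = 17.15 m/s.

v = 17.15 m/s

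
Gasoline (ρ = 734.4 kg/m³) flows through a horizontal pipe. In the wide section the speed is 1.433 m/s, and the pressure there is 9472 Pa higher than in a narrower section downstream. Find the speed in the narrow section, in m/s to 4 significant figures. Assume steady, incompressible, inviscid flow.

v₂ ≈ 5.277 m/s

Along the level pipe P + ½ρv² is conserved, hence v₂² = v₁² + 2(P₁ − P₂)/ρ.
v₂ = √(1.433² + 2·9472/734.4) = √(2.053 + 25.80) = 5.277 m/s.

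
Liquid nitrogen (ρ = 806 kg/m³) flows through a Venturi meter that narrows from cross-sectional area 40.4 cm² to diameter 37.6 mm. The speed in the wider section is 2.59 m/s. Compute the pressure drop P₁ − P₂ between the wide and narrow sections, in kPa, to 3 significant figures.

Mass conservation (A₁v₁ = A₂v₂) gives v₂ = 2.59 × 40.4/11.1 = 9.42 m/s.
Bernoulli (h₁ = h₂): P₁ − P₂ = ½ρ(v₂² − v₁²).
P₁ − P₂ = ½·806·(9.42² − 2.59²) = ½·806·82.1 = 33100 Pa.

33.1 kPa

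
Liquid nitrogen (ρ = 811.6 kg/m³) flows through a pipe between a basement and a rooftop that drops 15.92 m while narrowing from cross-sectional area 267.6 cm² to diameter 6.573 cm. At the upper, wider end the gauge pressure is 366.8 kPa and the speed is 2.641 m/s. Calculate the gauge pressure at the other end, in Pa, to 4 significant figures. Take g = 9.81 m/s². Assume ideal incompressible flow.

The volume flow rate is constant, so v₂ = (A₁/A₂)v₁ = (267.6/33.93)·2.641 = 20.83 m/s.
Applying Bernoulli between the two ends and solving for P₂: P₂ = P₁ + ½ρ(v₁² − v₂²) − ρgΔh.
P₂ = 366800 + ½·811.6·(2.641² − 20.83²) − 811.6·9.81·(−15.92) = 366800 + (-173200) − (-126800) = 320400 Pa.

P₂ ≈ 320400 Pa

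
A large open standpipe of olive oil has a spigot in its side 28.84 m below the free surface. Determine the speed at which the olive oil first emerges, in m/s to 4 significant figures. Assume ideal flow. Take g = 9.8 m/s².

The surface is effectively still and both ends are open, so ½v² = gh and v = √(2·9.8·28.84) = 23.78 m/s.

v = 23.78 m/s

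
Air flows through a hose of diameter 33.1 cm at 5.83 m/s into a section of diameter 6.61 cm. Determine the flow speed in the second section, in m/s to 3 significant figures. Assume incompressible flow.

Mass conservation (A₁v₁ = A₂v₂) gives v₂ = 5.83 × 860/34.3 = 146 m/s.

146 m/s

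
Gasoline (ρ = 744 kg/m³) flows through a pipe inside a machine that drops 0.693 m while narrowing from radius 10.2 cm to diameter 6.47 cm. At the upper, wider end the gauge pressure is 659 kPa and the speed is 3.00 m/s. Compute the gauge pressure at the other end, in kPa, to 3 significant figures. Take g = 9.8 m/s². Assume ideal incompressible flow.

Mass conservation (A₁v₁ = A₂v₂) gives v₂ = 3.00 × 327/32.9 = 29.8 m/s.
Bernoulli: P₁ + ½ρv₁² + ρg h₁ = P₂ + ½ρv₂² + ρg h₂, so P₂ = P₁ + ½ρ(v₁² − v₂²) − ρg(h₂ − h₁).
P₂ = 659000 + ½·744·(3.00² − 29.8²) − 744·9.8·(−0.693) = 659000 + (-328000) − (-5050) = 337000 Pa.

P₂ = 337 kPa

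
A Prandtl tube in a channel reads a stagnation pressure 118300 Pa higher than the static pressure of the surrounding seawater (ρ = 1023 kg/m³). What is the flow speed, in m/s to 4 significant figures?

v ≈ 15.21 m/s

Bernoulli between the free stream and the stagnation point: ½ρv² = P_stag − P_static.
v = √(2ΔP/ρ) = √(2·118300/1023) = 15.21 m/s.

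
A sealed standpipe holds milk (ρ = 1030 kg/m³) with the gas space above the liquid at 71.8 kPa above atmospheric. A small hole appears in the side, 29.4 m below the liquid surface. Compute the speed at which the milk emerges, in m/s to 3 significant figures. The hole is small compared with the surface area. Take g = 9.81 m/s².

Take point 1 at the surface (v₁ ≈ 0) and point 2 at the hole (at atmospheric pressure). Bernoulli: P₁ + ρg h = P_atm + ½ρv₂².
With P₁ − P_atm = 71800 Pa, v₂ = √(2gh + 2ΔP/ρ) = √(2·9.81·29.4 + 2·71800/1030) = 26.8 m/s.

26.8 m/s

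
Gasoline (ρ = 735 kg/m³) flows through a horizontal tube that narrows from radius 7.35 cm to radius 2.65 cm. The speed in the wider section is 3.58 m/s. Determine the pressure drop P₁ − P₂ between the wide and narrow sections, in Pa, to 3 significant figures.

By continuity, v₂ = v₁·A₁/A₂ = 3.58·(170/22.1) = 27.5 m/s.
The pipe is horizontal, so Bernoulli reduces to P₁ + ½ρv₁² = P₂ + ½ρv₂².
P₁ − P₂ = ½·735·(27.5² − 3.58²) = ½·735·746 = 274000 Pa.

ΔP ≈ 274000 Pa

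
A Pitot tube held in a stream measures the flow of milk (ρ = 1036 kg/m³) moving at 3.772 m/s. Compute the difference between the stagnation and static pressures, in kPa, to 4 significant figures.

ΔP ≈ 7.370 kPa

At the stagnation point the flow is brought to rest, so Bernoulli gives P_stag − P_static = ½ρv².
ΔP = ½·1036·3.772² = 7370 Pa.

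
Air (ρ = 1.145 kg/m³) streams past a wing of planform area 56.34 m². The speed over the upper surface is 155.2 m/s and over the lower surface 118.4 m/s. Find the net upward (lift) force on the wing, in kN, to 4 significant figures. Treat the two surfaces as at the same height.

F = 324.8 kN

With equal heights on the two surfaces, Bernoulli gives P_lower − P_upper = ½ρ(v_upper² − v_lower²).
ΔP = ½·1.145·(155.2² − 118.4²) = 5764 Pa.
Lift = ΔP · A = 5764 × 56.34 = 324800 N.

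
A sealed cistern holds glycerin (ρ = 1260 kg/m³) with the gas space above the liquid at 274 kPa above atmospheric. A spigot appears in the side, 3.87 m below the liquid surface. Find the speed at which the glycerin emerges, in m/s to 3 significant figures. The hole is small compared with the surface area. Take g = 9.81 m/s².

Take point 1 at the surface (v₁ ≈ 0) and point 2 at the hole (at atmospheric pressure). Bernoulli: P₁ + ρg h = P_atm + ½ρv₂².
With P₁ − P_atm = 274000 Pa, v₂ = √(2gh + 2ΔP/ρ) = √(2·9.81·3.87 + 2·274000/1260) = 22.6 m/s.

22.6 m/s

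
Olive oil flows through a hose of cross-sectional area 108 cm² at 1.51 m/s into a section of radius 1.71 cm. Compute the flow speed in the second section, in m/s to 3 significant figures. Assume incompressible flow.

By continuity, v₂ = v₁·A₁/A₂ = 1.51·(108/9.19) = 17.8 m/s.

v₂ ≈ 17.8 m/s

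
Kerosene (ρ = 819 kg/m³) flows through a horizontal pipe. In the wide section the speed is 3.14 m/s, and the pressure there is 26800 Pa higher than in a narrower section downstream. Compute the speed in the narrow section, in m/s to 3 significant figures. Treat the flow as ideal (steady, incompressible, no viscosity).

v₂ ≈ 8.68 m/s

With h₁ = h₂, rearranging Bernoulli gives v₂ = √(v₁² + 2ΔP/ρ).
v₂ = √(3.14² + 2·26800/819) = √(9.86 + 65.4) = 8.68 m/s.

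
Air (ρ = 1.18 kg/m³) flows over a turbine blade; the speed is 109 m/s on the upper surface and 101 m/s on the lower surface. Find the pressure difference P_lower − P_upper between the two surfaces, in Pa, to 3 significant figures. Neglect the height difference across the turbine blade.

With negligible Δh, P + ½ρv² is constant, so P_low − P_up = ½ρ(v_up² − v_low²).
ΔP = ½·1.18·(109² − 101²) = 991 Pa.

ΔP = 991 Pa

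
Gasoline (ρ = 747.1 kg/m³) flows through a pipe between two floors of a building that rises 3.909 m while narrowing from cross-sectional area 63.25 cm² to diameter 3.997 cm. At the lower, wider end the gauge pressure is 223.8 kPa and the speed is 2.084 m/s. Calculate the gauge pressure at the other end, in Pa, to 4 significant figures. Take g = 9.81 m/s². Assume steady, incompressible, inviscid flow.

P₂ ≈ 155500 Pa

The volume flow rate is constant, so v₂ = (A₁/A₂)v₁ = (63.25/12.55)·2.084 = 10.51 m/s.
Applying Bernoulli between the two ends and solving for P₂: P₂ = P₁ + ½ρ(v₁² − v₂²) − ρgΔh.
P₂ = 223800 + ½·747.1·(2.084² − 10.51²) − 747.1·9.81·(+3.909) = 223800 + (-39600) − (28650) = 155500 Pa.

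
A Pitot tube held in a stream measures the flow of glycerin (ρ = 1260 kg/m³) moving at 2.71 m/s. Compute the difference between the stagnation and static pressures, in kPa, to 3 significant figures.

At the stagnation point the flow is brought to rest, so Bernoulli gives P_stag − P_static = ½ρv².
ΔP = ½·1260·2.71² = 4630 Pa.

ΔP ≈ 4.63 kPa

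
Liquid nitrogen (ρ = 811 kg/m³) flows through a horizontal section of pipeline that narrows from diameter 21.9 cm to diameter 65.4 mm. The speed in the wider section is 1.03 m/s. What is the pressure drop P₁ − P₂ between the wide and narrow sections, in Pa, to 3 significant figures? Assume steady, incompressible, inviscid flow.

ΔP = 53700 Pa

Continuity gives A₁v₁ = A₂v₂, so v₂ = (377 cm²)/(33.6 cm²) × 1.03 m/s = 11.5 m/s.
With no height change, Bernoulli's equation is P₁ + ½ρv₁² = P₂ + ½ρv₂².
P₁ − P₂ = ½·811·(11.5² − 1.03²) = ½·811·132 = 53700 Pa.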